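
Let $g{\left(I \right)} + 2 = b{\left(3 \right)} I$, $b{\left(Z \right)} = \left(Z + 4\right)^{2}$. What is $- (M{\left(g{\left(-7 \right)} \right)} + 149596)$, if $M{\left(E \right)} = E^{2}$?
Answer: $-268621$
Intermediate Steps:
$b{\left(Z \right)} = \left(4 + Z\right)^{2}$
$g{\left(I \right)} = -2 + 49 I$ ($g{\left(I \right)} = -2 + \left(4 + 3\right)^{2} I = -2 + 7^{2} I = -2 + 49 I$)
$- (M{\left(g{\left(-7 \right)} \right)} + 149596) = - (\left(-2 + 49 \left(-7\right)\right)^{2} + 149596) = - (\left(-2 - 343\right)^{2} + 149596) = - (\left(-345\right)^{2} + 149596) = - (119025 + 149596) = \left(-1\right) 268621 = -268621$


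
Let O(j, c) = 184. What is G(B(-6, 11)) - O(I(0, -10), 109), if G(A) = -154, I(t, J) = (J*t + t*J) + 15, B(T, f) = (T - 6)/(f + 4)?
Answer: -338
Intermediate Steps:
B(T, f) = (-6 + T)/(4 + f)
I(t, J) = 15 + 2*J*t (I(t, J) = (J*t + J*t) + 15 = 2*J*t + 15 = 15 + 2*J*t)
G(B(-6, 11)) - O(I(0, -10), 109) = -154 - 1*184 = -154 - 184 = -338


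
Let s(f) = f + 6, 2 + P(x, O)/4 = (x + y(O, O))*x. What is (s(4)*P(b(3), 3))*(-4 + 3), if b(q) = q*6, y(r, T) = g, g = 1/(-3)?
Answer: -12640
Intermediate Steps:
g = -⅓ ≈ -0.33333
y(r, T) = -⅓
b(q) = 6*q
P(x, O) = -8 + 4*x*(-⅓ + x) (P(x, O) = -8 + 4*((x - ⅓)*x) = -8 + 4*((-⅓ + x)*x) = -8 + 4*(x*(-⅓ + x)) = -8 + 4*x*(-⅓ + x))
s(f) = 6 + f
(s(4)*P(b(3), 3))*(-4 + 3) = ((6 + 4)*(-8 + 4*(6*3)² - 8*3))*(-4 + 3) = (10*(-8 + 4*18² - 4/3*18))*(-1) = (10*(-8 + 4*324 - 24))*(-1) = (10*(-8 + 1296 - 24))*(-1) = (10*1264)*(-1) = 12640*(-1) = -12640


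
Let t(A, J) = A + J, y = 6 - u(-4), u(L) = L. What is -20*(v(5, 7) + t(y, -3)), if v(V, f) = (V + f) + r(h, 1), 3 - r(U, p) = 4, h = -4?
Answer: -360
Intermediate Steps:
r(U, p) = -1 (r(U, p) = 3 - 1*4 = 3 - 4 = -1)
v(V, f) = -1 + V + f (v(V, f) = (V + f) - 1 = -1 + V + f)
y = 10 (y = 6 - 1*(-4) = 6 + 4 = 10)
-20*(v(5, 7) + t(y, -3)) = -20*((-1 + 5 + 7) + (10 - 3)) = -20*(11 + 7) = -20*18 = -360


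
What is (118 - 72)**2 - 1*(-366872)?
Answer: 368988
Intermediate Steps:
(118 - 72)**2 - 1*(-366872) = 46**2 + 366872 = 2116 + 366872 = 368988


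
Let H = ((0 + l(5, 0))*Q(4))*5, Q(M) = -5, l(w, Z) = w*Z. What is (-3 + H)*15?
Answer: -45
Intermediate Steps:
l(w, Z) = Z*w
H = 0 (H = ((0 + 0*5)*(-5))*5 = ((0 + 0)*(-5))*5 = (0*(-5))*5 = 0*5 = 0)
(-3 + H)*15 = (-3 + 0)*15 = -3*15 = -45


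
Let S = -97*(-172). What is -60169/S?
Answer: -60169/16684 ≈ -3.6064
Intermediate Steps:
S = 16684
-60169/S = -60169/16684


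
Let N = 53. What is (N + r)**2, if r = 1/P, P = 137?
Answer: 52736644/18769 ≈ 2809.8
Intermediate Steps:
r = 1/137 ≈ 0.0072993
(N + r)**2 = (53 + 1/137)**2 = (7262/137)**2 = 52736644/18769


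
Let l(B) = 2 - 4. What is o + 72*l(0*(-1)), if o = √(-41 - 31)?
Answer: -144 + 6*I*√2 ≈ -144.0 + 8.4853*I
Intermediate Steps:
l(B) = -2
o = 6*I*√2 (o = √(-72) = 6*I*√2 ≈ 8.4853*I)
o + 72*l(0*(-1)) = 6*I*√2 + 72*(-2) = 6*I*√2 - 144 = -144 + 6*I*√2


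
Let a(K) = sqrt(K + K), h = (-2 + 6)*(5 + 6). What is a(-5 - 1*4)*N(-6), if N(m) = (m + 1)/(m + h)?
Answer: -15*I*sqrt(2)/38 ≈ -0.55824*I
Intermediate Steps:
h = 44 (h = 4*11 = 44)
N(m) = (1 + m)/(44 + m) (N(m) = (m + 1)/(m + 44) = (1 + m)/(44 + m))
a(K) = sqrt(2)*sqrt(K) (a(K) = sqrt(2*K) = sqrt(2)*sqrt(K))
a(-5 - 1*4)*N(-6) = (sqrt(2)*sqrt(-5 - 1*4))*((1 - 6)/(44 - 6)) = (sqrt(2)*sqrt(-5 - 4))*(-5/38) = (sqrt(2)*sqrt(-9))*((1/38)*(-5)) = (sqrt(2)*(3*I))*(-5/38) = (3*I*sqrt(2))*(-5/38) = -15*I*sqrt(2)/38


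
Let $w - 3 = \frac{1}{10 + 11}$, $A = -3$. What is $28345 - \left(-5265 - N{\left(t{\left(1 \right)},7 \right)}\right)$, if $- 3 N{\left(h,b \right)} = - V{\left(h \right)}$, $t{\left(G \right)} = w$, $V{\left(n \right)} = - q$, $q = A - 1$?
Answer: $\frac{100834}{3} \approx 33611.0$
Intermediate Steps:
$q = -4$ ($q = -3 - 1 = -4$)
$V{\left(n \right)} = 4$ ($V{\left(n \right)} = \left(-1\right) \left(-4\right) = 4$)
$w = \frac{64}{21}$ ($w = 3 + \frac{1}{10 + 11} = 3 + \frac{1}{21} = \frac{64}{21} \approx 3.0476$)
$t{\left(G \right)} = \frac{64}{21}$
$N{\left(h,b \right)} = \frac{4}{3}$ ($N{\left(h,b \right)} = - \frac{\left(-1\right) 4}{3} = \left(- \frac{1}{3}\right) \left(-4\right) = \frac{4}{3}$)
$28345 - \left(-5265 - N{\left(t{\left(1 \right)},7 \right)}\right) = 28345 + \left(\left(14111 + \frac{4}{3}\right) - 8846\right) = 28345 + \left(\frac{42337}{3} - 8846\right) = 28345 + \frac{15799}{3} = \frac{100834}{3}$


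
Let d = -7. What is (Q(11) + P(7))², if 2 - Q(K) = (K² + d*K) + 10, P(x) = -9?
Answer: 3721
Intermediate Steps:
Q(K) = -8 - K² + 7*K (Q(K) = 2 - ((K² - 7*K) + 10) = 2 - (10 + K² - 7*K) = 2 + (-10 - K² + 7*K) = -8 - K² + 7*K)
(Q(11) + P(7))² = ((-8 - 1*11² + 7*11) - 9)² = ((-8 - 1*121 + 77) - 9)² = ((-8 - 121 + 77) - 9)² = (-52 - 9)² = (-61)² = 3721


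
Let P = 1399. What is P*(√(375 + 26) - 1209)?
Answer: -1691391 + 1399*√401 ≈ -1.6634e+6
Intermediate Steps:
P*(√(375 + 26) - 1209) = 1399*(√(375 + 26) - 1209) = 1399*(√401 - 1209) = 1399*(-1209 + √401) = -1691391 + 1399*√401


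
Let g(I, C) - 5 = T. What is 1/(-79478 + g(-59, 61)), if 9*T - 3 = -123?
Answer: -3/238459 ≈ -1.2581e-5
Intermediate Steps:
T = -40/3 (T = 1/3 + (1/9)*(-123) = 1/3 - 41/3 = -40/3 ≈ -13.333)
g(I, C) = -25/3 (g(I, C) = 5 - 40/3 = -25/3)
1/(-79478 + g(-59, 61)) = 1/(-79478 - 25/3) = 1/(-238459/3) = -3/238459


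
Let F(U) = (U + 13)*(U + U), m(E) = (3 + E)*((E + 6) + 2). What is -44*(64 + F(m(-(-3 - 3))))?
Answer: -1544048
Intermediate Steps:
m(E) = (3 + E)*(8 + E) (m(E) = (3 + E)*((6 + E) + 2) = (3 + E)*(8 + E))
F(U) = 2*U*(13 + U) (F(U) = (13 + U)*(2*U) = 2*U*(13 + U))
-44*(64 + F(m(-(-3 - 3)))) = -44*(64 + 2*(24 + (-(-3 - 3))² + 11*(-(-3 - 3)))*(13 + (24 + (-(-3 - 3))² + 11*(-(-3 - 3))))) = -44*(64 + 2*(24 + (-1*(-6))² + 11*(-1*(-6)))*(13 + (24 + (-1*(-6))² + 11*(-1*(-6))))) = -44*(64 + 2*(24 + 6² + 11*6)*(13 + (24 + 6² + 11*6))) = -44*(64 + 2*(24 + 36 + 66)*(13 + (24 + 36 + 66))) = -44*(64 + 2*126*(13 + 126)) = -44*(64 + 2*126*139) = -44*(64 + 35028) = -44*35092 = -1544048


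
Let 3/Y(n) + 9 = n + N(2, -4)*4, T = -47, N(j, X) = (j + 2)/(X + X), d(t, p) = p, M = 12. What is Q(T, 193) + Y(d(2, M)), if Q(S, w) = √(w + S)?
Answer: 3 + √146 ≈ 15.083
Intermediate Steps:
N(j, X) = (2 + j)/(2*X) (N(j, X) = (2 + j)/((2*X)) = (2 + j)*(1/(2*X)) = (2 + j)/(2*X))
Y(n) = 3/(-11 + n) (Y(n) = 3/(-9 + (n + ((½)*(2 + 2)/(-4))*4)) = 3/(-9 + (n + ((½)*(-¼)*4)*4)) = 3/(-9 + (n - ½*4)) = 3/(-9 + (n - 2)) = 3/(-9 + (-2 + n)) = 3/(-11 + n))
Q(S, w) = √(S + w)
Q(T, 193) + Y(d(2, M)) = √(-47 + 193) + 3/(-11 + 12) = √146 + 3/1 = √146 + 3*1 = √146 + 3 = 3 + √146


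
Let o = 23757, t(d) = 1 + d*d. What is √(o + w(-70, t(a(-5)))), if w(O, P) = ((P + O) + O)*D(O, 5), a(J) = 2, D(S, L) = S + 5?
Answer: 2*√8133 ≈ 180.37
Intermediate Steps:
D(S, L) = 5 + S
t(d) = 1 + d²
w(O, P) = (5 + O)*(P + 2*O) (w(O, P) = ((P + O) + O)*(5 + O) = ((O + P) + O)*(5 + O) = (P + 2*O)*(5 + O) = (5 + O)*(P + 2*O))
√(o + w(-70, t(a(-5)))) = √(23757 + (5 - 70)*((1 + 2²) + 2*(-70))) = √(23757 - 65*((1 + 4) - 140)) = √(23757 - 65*(5 - 140)) = √(23757 - 65*(-135)) = √(23757 + 8775) = √32532 = 2*√8133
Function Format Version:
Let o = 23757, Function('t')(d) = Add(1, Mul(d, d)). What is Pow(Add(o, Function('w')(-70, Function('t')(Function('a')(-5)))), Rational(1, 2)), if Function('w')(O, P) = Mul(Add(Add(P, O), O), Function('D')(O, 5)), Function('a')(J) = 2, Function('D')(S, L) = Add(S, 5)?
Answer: Mul(2, Pow(8133, Rational(1, 2))) ≈ 180.37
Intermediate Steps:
Function('D')(S, L) = Add(5, S)
Function('t')(d) = Add(1, Pow(d, 2))
Function('w')(O, P) = Mul(Add(5, O), Add(P, Mul(2, O))) (Function('w')(O, P) = Mul(Add(Add(P, O), O), Add(5, O)) = Mul(Add(Add(O, P), O), Add(5, O)) = Mul(Add(P, Mul(2, O)), Add(5, O)) = Mul(Add(5, O), Add(P, Mul(2, O))))
Pow(Add(o, Function('w')(-70, Function('t')(Function('a')(-5)))), Rational(1, 2)) = Pow(Add(23757, Mul(Add(5, -70), Add(Add(1, Pow(2, 2)), Mul(2, -70)))), Rational(1, 2)) = Pow(Add(23757, Mul(-65, Add(Add(1, 4), -140))), Rational(1, 2)) = Pow(Add(23757, Mul(-65, Add(5, -140))), Rational(1, 2)) = Pow(Add(23757, Mul(-65, -135)), Rational(1, 2)) = Pow(Add(23757, 8775), Rational(1, 2)) = Pow(32532, Rational(1, 2)) = Mul(2, Pow(8133, Rational(1, 2)))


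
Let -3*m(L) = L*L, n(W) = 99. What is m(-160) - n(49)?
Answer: -25897/3 ≈ -8632.3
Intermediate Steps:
m(L) = -L²/3 (m(L) = -L*L/3 = -L²/3)
m(-160) - n(49) = -⅓*(-160)² - 1*99 = -⅓*25600 - 99 = -25600/3 - 99 = -25897/3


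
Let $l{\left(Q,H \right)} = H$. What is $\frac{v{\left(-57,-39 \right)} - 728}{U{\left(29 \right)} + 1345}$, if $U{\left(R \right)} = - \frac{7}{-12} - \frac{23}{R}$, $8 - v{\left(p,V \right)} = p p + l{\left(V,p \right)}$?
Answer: $- \frac{1361376}{467987} \approx -2.909$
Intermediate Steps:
$v{\left(p,V \right)} = 8 - p - p^{2}$ ($v{\left(p,V \right)} = 8 - \left(p p + p\right) = 8 - \left(p^{2} + p\right) = 8 - \left(p + p^{2}\right) = 8 - p - p^{2}$)
$U{\left(R \right)} = \frac{7}{12} - \frac{23}{R}$ ($U{\left(R \right)} = \left(-7\right) \left(- \frac{1}{12}\right) - \frac{23}{R} = \frac{7}{12} - \frac{23}{R}$)
$\frac{v{\left(-57,-39 \right)} - 728}{U{\left(29 \right)} + 1345} = \frac{\left(8 - -57 - \left(-57\right)^{2}\right) - 728}{\left(\frac{7}{12} - \frac{23}{29}\right) + 1345} = \frac{\left(8 + 57 - 3249\right) - 728}{\left(\frac{7}{12} - \frac{23}{29}\right) + 1345} = \frac{-3184 - 728}{- \frac{73}{348} + 1345} = - \frac{3912}{\frac{467987}{348}} = \left(-3912\right) \frac{348}{467987} = - \frac{1361376}{467987}$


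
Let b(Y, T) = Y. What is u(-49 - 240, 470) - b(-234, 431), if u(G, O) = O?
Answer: 704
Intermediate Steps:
u(-49 - 240, 470) - b(-234, 431) = 470 - 1*(-234) = 470 + 234 = 704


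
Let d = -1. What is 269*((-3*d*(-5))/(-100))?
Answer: 807/20 ≈ 40.350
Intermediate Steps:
269*((-3*d*(-5))/(-100)) = 269*((-3*(-1)*(-5))/(-100)) = 269*((3*(-5))*(-1/100)) = 269*(-15*(-1/100)) = 269*(3/20) = 807/20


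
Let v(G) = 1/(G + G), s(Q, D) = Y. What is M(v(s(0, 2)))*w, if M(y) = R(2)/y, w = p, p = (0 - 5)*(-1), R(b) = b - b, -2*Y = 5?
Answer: 0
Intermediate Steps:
Y = -5/2 (Y = -½*5 = -5/2 ≈ -2.5000)
R(b) = 0
s(Q, D) = -5/2
v(G) = 1/(2*G)
p = 5 (p = -5*(-1) = 5)
w = 5
M(y) = 0 (M(y) = 0/y = 0)
M(v(s(0, 2)))*w = 0*5 = 0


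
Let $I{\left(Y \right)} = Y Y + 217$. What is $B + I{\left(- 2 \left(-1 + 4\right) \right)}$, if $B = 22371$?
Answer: $22624$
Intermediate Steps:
$I{\left(Y \right)} = 217 + Y^{2}$ ($I{\left(Y \right)} = Y^{2} + 217 = 217 + Y^{2}$)
$B + I{\left(- 2 \left(-1 + 4\right) \right)} = 22371 + \left(217 + \left(- 2 \left(-1 + 4\right)\right)^{2}\right) = 22371 + \left(217 + \left(\left(-2\right) 3\right)^{2}\right) = 22371 + \left(217 + \left(-6\right)^{2}\right) = 22371 + \left(217 + 36\right) = 22371 + 253 = 22624$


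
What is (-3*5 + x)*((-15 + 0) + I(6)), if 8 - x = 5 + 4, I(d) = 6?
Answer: 144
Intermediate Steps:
x = -1 (x = 8 - (5 + 4) = 8 - 1*9 = 8 - 9 = -1)
(-3*5 + x)*((-15 + 0) + I(6)) = (-3*5 - 1)*((-15 + 0) + 6) = (-15 - 1)*(-15 + 6) = -16*(-9) = 144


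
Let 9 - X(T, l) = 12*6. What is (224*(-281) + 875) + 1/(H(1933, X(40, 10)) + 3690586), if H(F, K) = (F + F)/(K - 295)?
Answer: -41003585876130/660612961 ≈ -62069.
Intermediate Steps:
X(T, l) = -63 (X(T, l) = 9 - 12*6 = 9 - 1*72 = 9 - 72 = -63)
H(F, K) = 2*F/(-295 + K) (H(F, K) = (2*F)/(-295 + K) = 2*F/(-295 + K))
(224*(-281) + 875) + 1/(H(1933, X(40, 10)) + 3690586) = (224*(-281) + 875) + 1/(2*1933/(-295 - 63) + 3690586) = (-62944 + 875) + 1/(2*1933/(-358) + 3690586) = -62069 + 1/(2*1933*(-1/358) + 3690586) = -62069 + 1/(-1933/179 + 3690586) = -62069 + 1/(660612961/179) = -62069 + 179/660612961 = -41003585876130/660612961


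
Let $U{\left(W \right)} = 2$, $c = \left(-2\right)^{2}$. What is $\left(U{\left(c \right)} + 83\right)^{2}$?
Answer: $7225$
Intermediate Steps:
$c = 4$
$\left(U{\left(c \right)} + 83\right)^{2} = \left(2 + 83\right)^{2} = 85^{2} = 7225$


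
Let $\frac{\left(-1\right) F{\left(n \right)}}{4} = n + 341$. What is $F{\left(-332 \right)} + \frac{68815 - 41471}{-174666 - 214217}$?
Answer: $- \frac{14027132}{388883} \approx -36.07$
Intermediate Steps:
$F{\left(n \right)} = -1364 - 4 n$ ($F{\left(n \right)} = - 4 \left(n + 341\right) = - 4 \left(341 + n\right) = -1364 - 4 n$)
$F{\left(-332 \right)} + \frac{68815 - 41471}{-174666 - 214217} = \left(-1364 - -1328\right) + \frac{68815 - 41471}{-174666 - 214217} = \left(-1364 + 1328\right) + \frac{27344}{-388883} = -36 + 27344 \left(- \frac{1}{388883}\right) = -36 - \frac{27344}{388883} = - \frac{14027132}{388883}$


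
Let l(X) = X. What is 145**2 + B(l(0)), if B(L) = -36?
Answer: 20989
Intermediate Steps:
145**2 + B(l(0)) = 145**2 - 36 = 21025 - 36 = 20989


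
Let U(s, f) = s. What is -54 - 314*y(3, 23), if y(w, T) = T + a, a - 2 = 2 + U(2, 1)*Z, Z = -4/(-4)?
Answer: -9160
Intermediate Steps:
Z = 1 (Z = -4*(-¼) = 1)
a = 6 (a = 2 + (2 + 2*1) = 2 + (2 + 2) = 2 + 4 = 6)
y(w, T) = 6 + T (y(w, T) = T + 6 = 6 + T)
-54 - 314*y(3, 23) = -54 - 314*(6 + 23) = -54 - 314*29 = -54 - 9106 = -9160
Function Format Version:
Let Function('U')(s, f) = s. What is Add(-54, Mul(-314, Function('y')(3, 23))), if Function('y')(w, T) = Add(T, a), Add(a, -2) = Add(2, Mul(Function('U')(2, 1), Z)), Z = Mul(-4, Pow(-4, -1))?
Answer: -9160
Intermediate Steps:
Z = 1 (Z = Mul(-4, Rational(-1, 4)) = 1)
a = 6 (a = Add(2, Add(2, Mul(2, 1))) = Add(2, Add(2, 2)) = Add(2, 4) = 6)
Function('y')(w, T) = Add(6, T) (Function('y')(w, T) = Add(T, 6) = Add(6, T))
Add(-54, Mul(-314, Function('y')(3, 23))) = Add(-54, Mul(-314, Add(6, 23))) = Add(-54, Mul(-314, 29)) = Add(-54, -9106) = -9160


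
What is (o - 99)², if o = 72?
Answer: 729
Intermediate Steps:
(o - 99)² = (72 - 99)² = (-27)² = 729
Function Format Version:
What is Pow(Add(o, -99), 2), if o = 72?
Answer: 729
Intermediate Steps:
Pow(Add(o, -99), 2) = Pow(Add(72, -99), 2) = Pow(-27, 2) = 729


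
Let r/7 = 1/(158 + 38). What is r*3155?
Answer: 3155/28 ≈ 112.68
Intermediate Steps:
r = 1/28 (r = 7/(158 + 38) = 7/196 = 7*(1/196) = 1/28 ≈ 0.035714)
r*3155 = (1/28)*3155 = 3155/28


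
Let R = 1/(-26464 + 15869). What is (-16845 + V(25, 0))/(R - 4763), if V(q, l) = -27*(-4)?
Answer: 177328515/50463986 ≈ 3.5140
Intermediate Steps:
V(q, l) = 108
R = -1/10595 (R = 1/(-10595) = -1/10595 ≈ -9.4384e-5)
(-16845 + V(25, 0))/(R - 4763) = (-16845 + 108)/(-1/10595 - 4763) = -16737/(-50463986/10595) = -16737*(-10595/50463986) = 177328515/50463986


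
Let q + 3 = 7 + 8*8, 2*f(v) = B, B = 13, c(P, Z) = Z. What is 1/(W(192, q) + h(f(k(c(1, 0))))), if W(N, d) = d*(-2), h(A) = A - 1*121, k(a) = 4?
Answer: -2/501 ≈ -0.0039920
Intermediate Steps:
f(v) = 13/2 (f(v) = (1/2)*13 = 13/2)
q = 68 (q = -3 + (7 + 8*8) = -3 + (7 + 64) = -3 + 71 = 68)
h(A) = -121 + A (h(A) = A - 121 = -121 + A)
W(N, d) = -2*d
1/(W(192, q) + h(f(k(c(1, 0))))) = 1/(-2*68 + (-121 + 13/2)) = 1/(-136 - 229/2) = 1/(-501/2) = -2/501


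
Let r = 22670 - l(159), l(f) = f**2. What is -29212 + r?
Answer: -31823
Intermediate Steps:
r = -2611 (r = 22670 - 1*159**2 = 22670 - 1*25281 = 22670 - 25281 = -2611)
-29212 + r = -29212 - 2611 = -31823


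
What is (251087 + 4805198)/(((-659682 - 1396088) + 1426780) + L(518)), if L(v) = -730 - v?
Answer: -5056285/630238 ≈ -8.0228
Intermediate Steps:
(251087 + 4805198)/(((-659682 - 1396088) + 1426780) + L(518)) = (251087 + 4805198)/(((-659682 - 1396088) + 1426780) + (-730 - 1*518)) = 5056285/((-2055770 + 1426780) + (-730 - 518)) = 5056285/(-628990 - 1248) = 5056285/(-630238) = 5056285*(-1/630238) = -5056285/630238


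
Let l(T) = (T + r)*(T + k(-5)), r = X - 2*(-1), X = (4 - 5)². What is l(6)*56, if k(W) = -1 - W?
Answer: 5040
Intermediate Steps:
X = 1 (X = (-1)² = 1)
r = 3 (r = 1 - 2*(-1) = 1 + 2 = 3)
l(T) = (3 + T)*(4 + T) (l(T) = (T + 3)*(T + (-1 - 1*(-5))) = (3 + T)*(T + (-1 + 5)) = (3 + T)*(T + 4) = (3 + T)*(4 + T))
l(6)*56 = (12 + 6² + 7*6)*56 = (12 + 36 + 42)*56 = 90*56 = 5040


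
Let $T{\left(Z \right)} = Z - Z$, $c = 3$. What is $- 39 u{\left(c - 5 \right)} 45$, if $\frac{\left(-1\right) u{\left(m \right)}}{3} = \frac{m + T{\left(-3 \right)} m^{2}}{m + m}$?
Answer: $\frac{5265}{2} \approx 2632.5$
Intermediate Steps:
$T{\left(Z \right)} = 0$
$u{\left(m \right)} = - \frac{3}{2}$ ($u{\left(m \right)} = - 3 \frac{m + 0 m^{2}}{m + m} = - 3 \frac{m + 0}{2 m} = - 3 m \frac{1}{2 m} = \left(-3\right) \frac{1}{2} = - \frac{3}{2}$)
$- 39 u{\left(c - 5 \right)} 45 = \left(-39\right) \left(- \frac{3}{2}\right) 45 = \frac{117}{2} \cdot 45 = \frac{5265}{2}$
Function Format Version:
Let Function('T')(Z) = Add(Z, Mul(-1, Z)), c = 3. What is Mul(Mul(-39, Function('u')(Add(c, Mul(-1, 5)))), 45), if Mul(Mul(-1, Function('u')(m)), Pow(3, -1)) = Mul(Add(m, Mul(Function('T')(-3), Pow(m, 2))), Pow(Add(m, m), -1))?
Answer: Rational(5265, 2) ≈ 2632.5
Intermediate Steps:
Function('T')(Z) = 0
Function('u')(m) = Rational(-3, 2) (Function('u')(m) = Mul(-3, Mul(Add(m, Mul(0, Pow(m, 2))), Pow(Add(m, m), -1))) = Mul(-3, Mul(Add(m, 0), Pow(Mul(2, m), -1))) = Mul(-3, Mul(m, Mul(Rational(1, 2), Pow(m, -1)))) = Mul(-3, Rational(1, 2)) = Rational(-3, 2))
Mul(Mul(-39, Function('u')(Add(c, Mul(-1, 5)))), 45) = Mul(Mul(-39, Rational(-3, 2)), 45) = Mul(Rational(117, 2), 45) = Rational(5265, 2)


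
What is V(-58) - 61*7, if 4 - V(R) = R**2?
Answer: -3787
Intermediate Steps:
V(R) = 4 - R**2
V(-58) - 61*7 = (4 - 1*(-58)**2) - 61*7 = (4 - 1*3364) - 427 = (4 - 3364) - 427 = -3360 - 427 = -3787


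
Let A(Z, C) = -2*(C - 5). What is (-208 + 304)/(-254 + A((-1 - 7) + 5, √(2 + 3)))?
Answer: -5856/14879 + 48*√5/14879 ≈ -0.38636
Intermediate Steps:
A(Z, C) = 10 - 2*C (A(Z, C) = -2*(-5 + C) = 10 - 2*C)
(-208 + 304)/(-254 + A((-1 - 7) + 5, √(2 + 3))) = (-208 + 304)/(-254 + (10 - 2*√(2 + 3))) = 96/(-254 + (10 - 2*√5)) = 96/(-244 - 2*√5)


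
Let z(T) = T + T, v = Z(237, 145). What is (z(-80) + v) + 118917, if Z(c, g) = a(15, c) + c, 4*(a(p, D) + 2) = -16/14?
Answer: 832942/7 ≈ 1.1899e+5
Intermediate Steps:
a(p, D) = -16/7 (a(p, D) = -2 + (-16/14)/4 = -2 + (-16*1/14)/4 = -2 + (¼)*(-8/7) = -2 - 2/7 = -16/7)
Z(c, g) = -16/7 + c
v = 1643/7 (v = -16/7 + 237 = 1643/7 ≈ 234.71)
z(T) = 2*T
(z(-80) + v) + 118917 = (2*(-80) + 1643/7) + 118917 = (-160 + 1643/7) + 118917 = 523/7 + 118917 = 832942/7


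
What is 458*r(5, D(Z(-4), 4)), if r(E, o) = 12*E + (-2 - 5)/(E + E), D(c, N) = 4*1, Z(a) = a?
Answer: 135797/5 ≈ 27159.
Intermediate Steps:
D(c, N) = 4
r(E, o) = 12*E - 7/(2*E) (r(E, o) = 12*E - 7*1/(2*E) = 12*E - 7/(2*E))
458*r(5, D(Z(-4), 4)) = 458*(12*5 - 7/2/5) = 458*(60 - 7/2*⅕) = 458*(60 - 7/10) = 458*(593/10) = 135797/5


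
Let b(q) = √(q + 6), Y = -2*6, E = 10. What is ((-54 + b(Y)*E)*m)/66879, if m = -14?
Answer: 28/2477 - 140*I*√6/66879 ≈ 0.011304 - 0.0051276*I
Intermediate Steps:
Y = -12
b(q) = √(6 + q)
((-54 + b(Y)*E)*m)/66879 = ((-54 + √(6 - 12)*10)*(-14))/66879 = ((-54 + √(-6)*10)*(-14))*(1/66879) = ((-54 + (I*√6)*10)*(-14))*(1/66879) = ((-54 + 10*I*√6)*(-14))*(1/66879) = (756 - 140*I*√6)*(1/66879) = 28/2477 - 140*I*√6/66879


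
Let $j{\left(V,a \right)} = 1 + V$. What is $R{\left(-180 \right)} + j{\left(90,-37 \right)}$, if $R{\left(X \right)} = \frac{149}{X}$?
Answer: $\frac{16231}{180} \approx 90.172$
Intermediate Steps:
$R{\left(-180 \right)} + j{\left(90,-37 \right)} = \frac{149}{-180} + \left(1 + 90\right) = 149 \left(- \frac{1}{180}\right) + 91 = - \frac{149}{180} + 91 = \frac{16231}{180}$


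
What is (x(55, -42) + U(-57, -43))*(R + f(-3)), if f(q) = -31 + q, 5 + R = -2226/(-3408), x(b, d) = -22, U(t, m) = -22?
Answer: 239591/142 ≈ 1687.3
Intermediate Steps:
R = -2469/568 (R = -5 - 2226/(-3408) = -5 - 2226*(-1/3408) = -5 + 371/568 = -2469/568 ≈ -4.3468)
(x(55, -42) + U(-57, -43))*(R + f(-3)) = (-22 - 22)*(-2469/568 + (-31 - 3)) = -44*(-2469/568 - 34) = -44*(-21781/568) = 239591/142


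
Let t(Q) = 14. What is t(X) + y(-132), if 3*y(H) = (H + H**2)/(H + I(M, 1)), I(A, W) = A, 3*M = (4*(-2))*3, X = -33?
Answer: -951/35 ≈ -27.171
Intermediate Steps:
M = -8 (M = ((4*(-2))*3)/3 = (-8*3)/3 = (1/3)*(-24) = -8)
y(H) = (H + H**2)/(3*(-8 + H)) (y(H) = ((H + H**2)/(H - 8))/3 = ((H + H**2)/(-8 + H))/3 = (H + H**2)/(3*(-8 + H)))
t(X) + y(-132) = 14 + (1/3)*(-132)*(1 - 132)/(-8 - 132) = 14 + (1/3)*(-132)*(-131)/(-140) = 14 + (1/3)*(-132)*(-1/140)*(-131) = 14 - 1441/35 = -951/35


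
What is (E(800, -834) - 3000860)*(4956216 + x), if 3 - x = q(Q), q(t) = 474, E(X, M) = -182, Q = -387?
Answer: -14872398886290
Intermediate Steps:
x = -471 (x = 3 - 1*474 = 3 - 474 = -471)
(E(800, -834) - 3000860)*(4956216 + x) = (-182 - 3000860)*(4956216 - 471) = -3001042*4955745 = -14872398886290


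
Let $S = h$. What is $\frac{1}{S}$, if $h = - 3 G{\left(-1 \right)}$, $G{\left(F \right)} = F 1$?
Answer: $\frac{1}{3} \approx 0.33333$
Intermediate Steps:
$G{\left(F \right)} = F$
$h = 3$ ($h = \left(-3\right) \left(-1\right) = 3$)
$S = 3$
$\frac{1}{S} = \frac{1}{3}$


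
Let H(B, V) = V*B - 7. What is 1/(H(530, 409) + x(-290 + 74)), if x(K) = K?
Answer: 1/216547 ≈ 4.6179e-6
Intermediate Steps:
H(B, V) = -7 + B*V (H(B, V) = B*V - 7 = -7 + B*V)
1/(H(530, 409) + x(-290 + 74)) = 1/((-7 + 530*409) + (-290 + 74)) = 1/((-7 + 216770) - 216) = 1/(216763 - 216) = 1/216547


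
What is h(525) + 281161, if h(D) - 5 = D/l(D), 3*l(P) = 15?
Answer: 281271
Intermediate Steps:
l(P) = 5 (l(P) = (⅓)*15 = 5)
h(D) = 5 + D/5
h(525) + 281161 = (5 + (⅕)*525) + 281161 = (5 + 105) + 281161 = 110 + 281161 = 281271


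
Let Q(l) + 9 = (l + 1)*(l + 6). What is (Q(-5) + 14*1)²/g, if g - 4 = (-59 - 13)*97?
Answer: -1/6980 ≈ -0.00014327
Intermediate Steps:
Q(l) = -9 + (1 + l)*(6 + l) (Q(l) = -9 + (l + 1)*(l + 6) = -9 + (1 + l)*(6 + l))
g = -6980 (g = 4 + (-59 - 13)*97 = 4 - 72*97 = 4 - 6984 = -6980)
(Q(-5) + 14*1)²/g = ((-3 + (-5)² + 7*(-5)) + 14*1)²/(-6980) = ((-3 + 25 - 35) + 14)²*(-1/6980) = (-13 + 14)²*(-1/6980) = 1²*(-1/6980) = 1*(-1/6980) = -1/6980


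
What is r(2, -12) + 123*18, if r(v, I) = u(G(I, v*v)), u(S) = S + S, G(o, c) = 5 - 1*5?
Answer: 2214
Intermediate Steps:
G(o, c) = 0 (G(o, c) = 5 - 5 = 0)
u(S) = 2*S
r(v, I) = 0 (r(v, I) = 2*0 = 0)
r(2, -12) + 123*18 = 0 + 123*18 = 0 + 2214 = 2214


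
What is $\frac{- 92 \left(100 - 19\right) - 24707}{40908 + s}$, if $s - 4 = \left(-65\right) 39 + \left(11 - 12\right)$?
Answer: $- \frac{32159}{38376} \approx -0.838$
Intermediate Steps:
$s = -2532$ ($s = 4 + \left(\left(-65\right) 39 + \left(11 - 12\right)\right) = 4 - 2536 = -2532$)
$\frac{- 92 \left(100 - 19\right) - 24707}{40908 + s} = \frac{- 92 \left(100 - 19\right) - 24707}{40908 - 2532} = \frac{\left(-92\right) 81 - 24707}{38376} = \left(-7452 - 24707\right) \frac{1}{38376} = \left(-32159\right) \frac{1}{38376} = - \frac{32159}{38376}$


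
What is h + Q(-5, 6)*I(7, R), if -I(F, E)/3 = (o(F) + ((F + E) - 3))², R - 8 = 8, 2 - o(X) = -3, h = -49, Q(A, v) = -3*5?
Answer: 28076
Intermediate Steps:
Q(A, v) = -15
o(X) = 5 (o(X) = 2 - 1*(-3) = 2 + 3 = 5)
R = 16 (R = 8 + 8 = 16)
I(F, E) = -3*(2 + E + F)² (I(F, E) = -3*(5 + ((F + E) - 3))² = -3*(5 + ((E + F) - 3))² = -3*(5 + (-3 + E + F))² = -3*(2 + E + F)²)
h + Q(-5, 6)*I(7, R) = -49 - (-45)*(2 + 16 + 7)² = -49 - (-45)*25² = -49 - (-45)*625 = -49 - 15*(-1875) = -49 + 28125 = 28076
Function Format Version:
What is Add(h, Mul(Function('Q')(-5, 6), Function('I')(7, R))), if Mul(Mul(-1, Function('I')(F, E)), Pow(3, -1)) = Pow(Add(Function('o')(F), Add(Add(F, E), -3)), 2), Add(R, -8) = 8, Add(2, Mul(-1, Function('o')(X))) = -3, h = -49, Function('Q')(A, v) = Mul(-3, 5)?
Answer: 28076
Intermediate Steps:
Function('Q')(A, v) = -15
Function('o')(X) = 5 (Function('o')(X) = Add(2, Mul(-1, -3)) = Add(2, 3) = 5)
R = 16 (R = Add(8, 8) = 16)
Function('I')(F, E) = Mul(-3, Pow(Add(2, E, F), 2)) (Function('I')(F, E) = Mul(-3, Pow(Add(5, Add(Add(F, E), -3)), 2)) = Mul(-3, Pow(Add(5, Add(Add(E, F), -3)), 2)) = Mul(-3, Pow(Add(5, Add(-3, E, F)), 2)) = Mul(-3, Pow(Add(2, E, F), 2)))
Add(h, Mul(Function('Q')(-5, 6), Function('I')(7, R))) = Add(-49, Mul(-15, Mul(-3, Pow(Add(2, 16, 7), 2)))) = Add(-49, Mul(-15, Mul(-3, Pow(25, 2)))) = Add(-49, Mul(-15, Mul(-3, 625))) = Add(-49, Mul(-15, -1875)) = Add(-49, 28125) = 28076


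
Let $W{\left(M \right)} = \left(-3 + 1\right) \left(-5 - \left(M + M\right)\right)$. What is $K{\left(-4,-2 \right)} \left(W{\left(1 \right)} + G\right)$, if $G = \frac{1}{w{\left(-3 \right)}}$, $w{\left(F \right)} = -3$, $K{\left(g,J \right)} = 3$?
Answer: $41$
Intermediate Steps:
$W{\left(M \right)} = 10 + 4 M$ ($W{\left(M \right)} = - 2 \left(-5 - 2 M\right) = 10 + 4 M$)
$G = - \frac{1}{3}$ ($G = \frac{1}{-3} = - \frac{1}{3} \approx -0.33333$)
$K{\left(-4,-2 \right)} \left(W{\left(1 \right)} + G\right) = 3 \left(\left(10 + 4 \cdot 1\right) - \frac{1}{3}\right) = 3 \left(\left(10 + 4\right) - \frac{1}{3}\right) = 3 \left(14 - \frac{1}{3}\right) = 3 \cdot \frac{41}{3} = 41$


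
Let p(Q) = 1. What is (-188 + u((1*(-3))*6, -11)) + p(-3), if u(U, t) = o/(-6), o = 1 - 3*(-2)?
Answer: -1129/6 ≈ -188.17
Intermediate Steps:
o = 7 (o = 1 + 6 = 7)
u(U, t) = -7/6 (u(U, t) = 7/(-6) = 7*(-⅙) = -7/6)
(-188 + u((1*(-3))*6, -11)) + p(-3) = (-188 - 7/6) + 1 = -1135/6 + 1 = -1129/6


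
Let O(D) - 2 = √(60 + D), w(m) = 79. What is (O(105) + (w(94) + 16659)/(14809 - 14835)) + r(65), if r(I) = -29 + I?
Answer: -7875/13 + √165 ≈ -592.92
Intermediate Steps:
O(D) = 2 + √(60 + D)
(O(105) + (w(94) + 16659)/(14809 - 14835)) + r(65) = ((2 + √(60 + 105)) + (79 + 16659)/(14809 - 14835)) + (-29 + 65) = ((2 + √165) + 16738/(-26)) + 36 = ((2 + √165) + 16738*(-1/26)) + 36 = ((2 + √165) - 8369/13) + 36 = (-8343/13 + √165) + 36 = -7875/13 + √165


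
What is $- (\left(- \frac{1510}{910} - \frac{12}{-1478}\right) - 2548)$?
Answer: $\frac{171461495}{67249} \approx 2549.7$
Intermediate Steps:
$- (\left(- \frac{1510}{910} - \frac{12}{-1478}\right) - 2548) = - (\left(\left(-1510\right) \frac{1}{910} - - \frac{6}{739}\right) - 2548) = - (\left(- \frac{151}{91} + \frac{6}{739}\right) - 2548) = - (- \frac{111043}{67249} - 2548) = \left(-1\right) \left(- \frac{171461495}{67249}\right) = \frac{171461495}{67249}$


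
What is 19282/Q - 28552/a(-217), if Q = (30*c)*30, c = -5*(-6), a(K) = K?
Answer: 387544097/2929500 ≈ 132.29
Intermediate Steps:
c = 30
Q = 27000 (Q = (30*30)*30 = 900*30 = 27000)
19282/Q - 28552/a(-217) = 19282/27000 - 28552/(-217) = 19282*(1/27000) - 28552*(-1/217) = 9641/13500 + 28552/217 = 387544097/2929500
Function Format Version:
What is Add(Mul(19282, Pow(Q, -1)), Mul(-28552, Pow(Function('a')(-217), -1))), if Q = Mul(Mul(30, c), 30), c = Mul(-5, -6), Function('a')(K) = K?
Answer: Rational(387544097, 2929500) ≈ 132.29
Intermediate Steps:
c = 30
Q = 27000 (Q = Mul(Mul(30, 30), 30) = Mul(900, 30) = 27000)
Add(Mul(19282, Pow(Q, -1)), Mul(-28552, Pow(Function('a')(-217), -1))) = Add(Mul(19282, Pow(27000, -1)), Mul(-28552, Pow(-217, -1))) = Add(Mul(19282, Rational(1, 27000)), Mul(-28552, Rational(-1, 217))) = Add(Rational(9641, 13500), Rational(28552, 217)) = Rational(387544097, 2929500)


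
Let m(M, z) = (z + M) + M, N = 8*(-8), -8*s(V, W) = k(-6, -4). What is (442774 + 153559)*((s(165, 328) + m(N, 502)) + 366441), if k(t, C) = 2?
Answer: 874974961247/4 ≈ 2.1874e+11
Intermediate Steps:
s(V, W) = -¼ (s(V, W) = -⅛*2 = -¼)
N = -64
m(M, z) = z + 2*M (m(M, z) = (M + z) + M = z + 2*M)
(442774 + 153559)*((s(165, 328) + m(N, 502)) + 366441) = (442774 + 153559)*((-¼ + (502 + 2*(-64))) + 366441) = 596333*((-¼ + (502 - 128)) + 366441) = 596333*((-¼ + 374) + 366441) = 596333*(1495/4 + 366441) = 596333*(1467259/4) = 874974961247/4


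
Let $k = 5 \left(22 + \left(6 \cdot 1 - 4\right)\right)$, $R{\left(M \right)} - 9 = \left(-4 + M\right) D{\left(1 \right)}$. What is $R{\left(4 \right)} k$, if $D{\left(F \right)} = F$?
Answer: $1080$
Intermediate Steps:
$R{\left(M \right)} = 5 + M$ ($R{\left(M \right)} = 9 + \left(-4 + M\right) 1 = 9 + \left(-4 + M\right) = 5 + M$)
$k = 120$ ($k = 5 \left(22 + \left(6 - 4\right)\right) = 5 \left(22 + 2\right) = 5 \cdot 24 = 120$)
$R{\left(4 \right)} k = \left(5 + 4\right) 120 = 9 \cdot 120 = 1080$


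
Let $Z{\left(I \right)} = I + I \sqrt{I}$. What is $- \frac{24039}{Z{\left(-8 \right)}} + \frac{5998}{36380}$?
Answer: $\frac{24304741}{72760} - \frac{2671 i \sqrt{2}}{4} \approx 334.04 - 944.34 i$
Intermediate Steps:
$Z{\left(I \right)} = I + I^{\frac{3}{2}}$
$- \frac{24039}{Z{\left(-8 \right)}} + \frac{5998}{36380} = - \frac{24039}{-8 + \left(-8\right)^{\frac{3}{2}}} + \frac{5998}{36380} = - \frac{24039}{-8 - 16 i \sqrt{2}} + 5998 \cdot \frac{1}{36380} = - \frac{24039}{-8 - 16 i \sqrt{2}} + \frac{2999}{18190} = \frac{2999}{18190} - \frac{24039}{-8 - 16 i \sqrt{2}}$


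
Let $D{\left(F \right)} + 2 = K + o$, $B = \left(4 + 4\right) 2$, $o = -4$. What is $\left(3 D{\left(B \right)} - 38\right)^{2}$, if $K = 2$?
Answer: $2500$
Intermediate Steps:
$B = 16$ ($B = 8 \cdot 2 = 16$)
$D{\left(F \right)} = -4$ ($D{\left(F \right)} = -2 + \left(2 - 4\right) = -2 - 2 = -4$)
$\left(3 D{\left(B \right)} - 38\right)^{2} = \left(3 \left(-4\right) - 38\right)^{2} = \left(-12 - 38\right)^{2} = \left(-50\right)^{2} = 2500$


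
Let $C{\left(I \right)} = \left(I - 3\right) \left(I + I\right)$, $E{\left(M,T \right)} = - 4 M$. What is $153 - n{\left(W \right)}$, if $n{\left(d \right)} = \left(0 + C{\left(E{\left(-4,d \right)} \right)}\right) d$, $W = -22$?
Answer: $9305$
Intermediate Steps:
$C{\left(I \right)} = 2 I \left(-3 + I\right)$ ($C{\left(I \right)} = \left(-3 + I\right) 2 I = 2 I \left(-3 + I\right)$)
$n{\left(d \right)} = 416 d$ ($n{\left(d \right)} = \left(0 + 2 \left(\left(-4\right) \left(-4\right)\right) \left(-3 - -16\right)\right) d = \left(0 + 2 \cdot 16 \left(-3 + 16\right)\right) d = \left(0 + 2 \cdot 16 \cdot 13\right) d = \left(0 + 416\right) d = 416 d$)
$153 - n{\left(W \right)} = 153 - 416 \left(-22\right) = 153 - -9152 = 153 + 9152 = 9305$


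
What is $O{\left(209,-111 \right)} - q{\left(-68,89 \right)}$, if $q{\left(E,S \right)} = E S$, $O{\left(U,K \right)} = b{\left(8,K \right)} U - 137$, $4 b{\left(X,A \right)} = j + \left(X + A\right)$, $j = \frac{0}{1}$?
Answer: $\frac{2133}{4} \approx 533.25$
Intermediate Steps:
$j = 0$ ($j = 0 \cdot 1 = 0$)
$b{\left(X,A \right)} = \frac{A}{4} + \frac{X}{4}$ ($b{\left(X,A \right)} = \frac{0 + \left(X + A\right)}{4} = \frac{0 + \left(A + X\right)}{4} = \frac{A + X}{4} = \frac{A}{4} + \frac{X}{4}$)
$O{\left(U,K \right)} = -137 + U \left(2 + \frac{K}{4}\right)$ ($O{\left(U,K \right)} = \left(\frac{K}{4} + \frac{1}{4} \cdot 8\right) U - 137 = \left(\frac{K}{4} + 2\right) U - 137 = \left(2 + \frac{K}{4}\right) U - 137 = U \left(2 + \frac{K}{4}\right) - 137 = -137 + U \left(2 + \frac{K}{4}\right)$)
$O{\left(209,-111 \right)} - q{\left(-68,89 \right)} = \left(-137 + \frac{1}{4} \cdot 209 \left(8 - 111\right)\right) - \left(-68\right) 89 = \left(-137 + \frac{1}{4} \cdot 209 \left(-103\right)\right) - -6052 = \left(-137 - \frac{21527}{4}\right) + 6052 = - \frac{22075}{4} + 6052 = \frac{2133}{4}$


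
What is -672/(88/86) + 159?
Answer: -5475/11 ≈ -497.73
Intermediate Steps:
-672/(88/86) + 159 = -672/(88*(1/86)) + 159 = -672/44/43 + 159 = -672*43/44 + 159 = -24*301/11 + 159 = -7224/11 + 159 = -5475/11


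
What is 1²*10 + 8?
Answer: 18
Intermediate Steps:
1²*10 + 8 = 1*10 + 8 = 10 + 8 = 18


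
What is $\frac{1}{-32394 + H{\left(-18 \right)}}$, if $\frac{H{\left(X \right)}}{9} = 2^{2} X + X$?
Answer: $- \frac{1}{33204} \approx -3.0117 \cdot 10^{-5}$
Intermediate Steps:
$H{\left(X \right)} = 45 X$ ($H{\left(X \right)} = 9 \left(2^{2} X + X\right) = 9 \left(4 X + X\right) = 9 \cdot 5 X = 45 X$)
$\frac{1}{-32394 + H{\left(-18 \right)}} = \frac{1}{-32394 + 45 \left(-18\right)} = \frac{1}{-32394 - 810} = \frac{1}{-33204} = - \frac{1}{33204}$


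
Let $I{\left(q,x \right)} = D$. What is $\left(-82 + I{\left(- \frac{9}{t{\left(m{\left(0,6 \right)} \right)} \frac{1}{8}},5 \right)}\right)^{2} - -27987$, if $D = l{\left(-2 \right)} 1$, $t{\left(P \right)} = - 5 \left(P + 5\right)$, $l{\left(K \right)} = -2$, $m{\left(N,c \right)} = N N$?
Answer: $35043$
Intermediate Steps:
$m{\left(N,c \right)} = N^{2}$
$t{\left(P \right)} = -25 - 5 P$ ($t{\left(P \right)} = - 5 \left(5 + P\right) = -25 - 5 P$)
$D = -2$ ($D = \left(-2\right) 1 = -2$)
$I{\left(q,x \right)} = -2$
$\left(-82 + I{\left(- \frac{9}{t{\left(m{\left(0,6 \right)} \right)} \frac{1}{8}},5 \right)}\right)^{2} - -27987 = \left(-82 - 2\right)^{2} - -27987 = \left(-84\right)^{2} + 27987 = 7056 + 27987 = 35043$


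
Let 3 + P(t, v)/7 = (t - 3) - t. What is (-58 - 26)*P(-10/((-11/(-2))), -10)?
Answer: 3528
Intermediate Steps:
P(t, v) = -42 (P(t, v) = -21 + 7*((t - 3) - t) = -21 + 7*((-3 + t) - t) = -21 + 7*(-3) = -21 - 21 = -42)
(-58 - 26)*P(-10/((-11/(-2))), -10) = (-58 - 26)*(-42) = -84*(-42) = 3528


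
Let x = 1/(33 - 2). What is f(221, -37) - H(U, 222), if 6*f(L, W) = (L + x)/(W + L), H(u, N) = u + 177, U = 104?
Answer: -800841/2852 ≈ -280.80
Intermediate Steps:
x = 1/31 ≈ 0.032258
H(u, N) = 177 + u
f(L, W) = (1/31 + L)/(6*(L + W)) (f(L, W) = ((L + 1/31)/(W + L))/6 = ((1/31 + L)/(L + W))/6 = (1/31 + L)/(6*(L + W)))
f(221, -37) - H(U, 222) = (1/186 + (⅙)*221)/(221 - 37) - (177 + 104) = (1/186 + 221/6)/184 - 1*281 = (1/184)*(1142/31) - 281 = 571/2852 - 281 = -800841/2852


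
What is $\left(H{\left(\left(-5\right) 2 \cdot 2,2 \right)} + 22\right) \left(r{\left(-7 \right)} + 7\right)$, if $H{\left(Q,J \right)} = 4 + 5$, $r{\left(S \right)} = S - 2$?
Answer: $-62$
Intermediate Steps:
$r{\left(S \right)} = -2 + S$
$H{\left(Q,J \right)} = 9$
$\left(H{\left(\left(-5\right) 2 \cdot 2,2 \right)} + 22\right) \left(r{\left(-7 \right)} + 7\right) = \left(9 + 22\right) \left(\left(-2 - 7\right) + 7\right) = 31 \left(-9 + 7\right) = 31 \left(-2\right) = -62$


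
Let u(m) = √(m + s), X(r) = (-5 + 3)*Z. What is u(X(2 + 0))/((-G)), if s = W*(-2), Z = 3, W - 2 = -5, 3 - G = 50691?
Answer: 0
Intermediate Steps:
G = -50688 (G = 3 - 1*50691 = 3 - 50691 = -50688)
W = -3 (W = 2 - 5 = -3)
s = 6 (s = -3*(-2) = 6)
X(r) = -6 (X(r) = (-5 + 3)*3 = -2*3 = -6)
u(m) = √(6 + m) (u(m) = √(m + 6) = √(6 + m))
u(X(2 + 0))/((-G)) = √(6 - 6)/((-1*(-50688))) = √0/50688 = 0*(1/50688) = 0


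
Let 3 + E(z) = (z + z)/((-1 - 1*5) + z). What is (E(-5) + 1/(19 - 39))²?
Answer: 221841/48400 ≈ 4.5835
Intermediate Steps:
E(z) = -3 + 2*z/(-6 + z) (E(z) = -3 + (z + z)/((-1 - 1*5) + z) = -3 + (2*z)/((-1 - 5) + z) = -3 + (2*z)/(-6 + z) = -3 + 2*z/(-6 + z))
(E(-5) + 1/(19 - 39))² = ((18 - 1*(-5))/(-6 - 5) + 1/(19 - 39))² = ((18 + 5)/(-11) + 1/(-20))² = (-1/11*23 - 1/20)² = (-23/11 - 1/20)² = (-471/220)² = 221841/48400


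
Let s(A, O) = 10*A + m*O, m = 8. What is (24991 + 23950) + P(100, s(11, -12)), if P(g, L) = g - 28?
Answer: 49013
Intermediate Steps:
s(A, O) = 8*O + 10*A (s(A, O) = 10*A + 8*O = 8*O + 10*A)
P(g, L) = -28 + g
(24991 + 23950) + P(100, s(11, -12)) = (24991 + 23950) + (-28 + 100) = 48941 + 72 = 49013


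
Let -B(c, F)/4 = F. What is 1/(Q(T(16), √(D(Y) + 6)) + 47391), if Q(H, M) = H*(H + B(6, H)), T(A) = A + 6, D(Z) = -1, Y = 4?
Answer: 1/45939 ≈ 2.1768e-5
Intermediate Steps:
B(c, F) = -4*F
T(A) = 6 + A
Q(H, M) = -3*H² (Q(H, M) = H*(H - 4*H) = H*(-3*H) = -3*H²)
1/(Q(T(16), √(D(Y) + 6)) + 47391) = 1/(-3*(6 + 16)² + 47391) = 1/(-3*22² + 47391) = 1/(-3*484 + 47391) = 1/(-1452 + 47391) = 1/45939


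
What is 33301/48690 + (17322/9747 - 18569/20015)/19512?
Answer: 469515031475737/686442806430120 ≈ 0.68398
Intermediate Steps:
33301/48690 + (17322/9747 - 18569/20015)/19512 = 33301*(1/48690) + (17322*(1/9747) - 18569*1/20015)*(1/19512) = 33301/48690 + (5774/3249 - 18569/20015)*(1/19512) = 33301/48690 + (55235929/65028735)*(1/19512) = 33301/48690 + 55235929/1268840677320 = 469515031475737/686442806430120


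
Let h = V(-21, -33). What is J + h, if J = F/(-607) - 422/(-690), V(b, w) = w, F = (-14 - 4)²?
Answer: -6894398/209415 ≈ -32.922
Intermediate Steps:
F = 324 (F = (-18)² = 324)
J = 16297/209415 (J = 324/(-607) - 422/(-690) = 324*(-1/607) - 422*(-1/690) = -324/607 + 211/345 = 16297/209415 ≈ 0.077821)
h = -33
J + h = 16297/209415 - 33 = -6894398/209415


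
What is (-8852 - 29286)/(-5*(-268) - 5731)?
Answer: 38138/4391 ≈ 8.6855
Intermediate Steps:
(-8852 - 29286)/(-5*(-268) - 5731) = -38138/(1340 - 5731) = -38138/(-4391) = -38138*(-1/4391) = 38138/4391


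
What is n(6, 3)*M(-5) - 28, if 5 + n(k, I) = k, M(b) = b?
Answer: -33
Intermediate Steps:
n(k, I) = -5 + k
n(6, 3)*M(-5) - 28 = (-5 + 6)*(-5) - 28 = 1*(-5) - 28 = -5 - 28 = -33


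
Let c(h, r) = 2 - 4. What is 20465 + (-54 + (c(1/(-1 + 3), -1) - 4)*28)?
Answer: 20243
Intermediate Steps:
c(h, r) = -2
20465 + (-54 + (c(1/(-1 + 3), -1) - 4)*28) = 20465 + (-54 + (-2 - 4)*28) = 20465 + (-54 - 6*28) = 20465 + (-54 - 168) = 20465 - 222 = 20243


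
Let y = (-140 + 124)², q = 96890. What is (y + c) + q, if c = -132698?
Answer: -35552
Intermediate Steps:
y = 256 (y = (-16)² = 256)
(y + c) + q = (256 - 132698) + 96890 = -132442 + 96890 = -35552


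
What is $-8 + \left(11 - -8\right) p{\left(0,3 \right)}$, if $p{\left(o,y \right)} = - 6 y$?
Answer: $-350$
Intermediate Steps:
$-8 + \left(11 - -8\right) p{\left(0,3 \right)} = -8 + \left(11 - -8\right) \left(\left(-6\right) 3\right) = -8 + \left(11 + 8\right) \left(-18\right) = -8 + 19 \left(-18\right) = -8 - 342 = -350$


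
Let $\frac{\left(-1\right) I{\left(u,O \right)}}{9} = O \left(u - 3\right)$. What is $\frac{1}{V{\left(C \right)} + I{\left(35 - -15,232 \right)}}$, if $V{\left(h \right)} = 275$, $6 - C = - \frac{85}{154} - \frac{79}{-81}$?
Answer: $- \frac{1}{97861} \approx -1.0219 \cdot 10^{-5}$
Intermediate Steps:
$C = \frac{69563}{12474}$ ($C = 6 - \left(- \frac{85}{154} - \frac{79}{-81}\right) = 6 - \left(\left(-85\right) \frac{1}{154} - - \frac{79}{81}\right) = 6 - \left(- \frac{85}{154} + \frac{79}{81}\right) = 6 - \frac{5281}{12474} = \frac{69563}{12474} \approx 5.5766$)
$I{\left(u,O \right)} = - 9 O \left(-3 + u\right)$ ($I{\left(u,O \right)} = - 9 O \left(u - 3\right) = - 9 O \left(-3 + u\right)$)
$\frac{1}{V{\left(C \right)} + I{\left(35 - -15,232 \right)}} = \frac{1}{275 + 9 \cdot 232 \left(3 - \left(35 - -15\right)\right)} = \frac{1}{275 + 9 \cdot 232 \left(3 - \left(35 + 15\right)\right)} = \frac{1}{275 + 9 \cdot 232 \left(3 - 50\right)} = \frac{1}{275 + 9 \cdot 232 \left(-47\right)} = \frac{1}{275 - 98136} = \frac{1}{-97861} = - \frac{1}{97861}$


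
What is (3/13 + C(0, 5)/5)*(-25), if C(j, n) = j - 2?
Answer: 55/13 ≈ 4.2308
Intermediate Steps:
C(j, n) = -2 + j
(3/13 + C(0, 5)/5)*(-25) = (3/13 + (-2 + 0)/5)*(-25) = (3*(1/13) - 2*⅕)*(-25) = (3/13 - ⅖)*(-25) = -11/65*(-25) = 55/13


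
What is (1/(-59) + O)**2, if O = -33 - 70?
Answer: 36942084/3481 ≈ 10612.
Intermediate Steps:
O = -103
(1/(-59) + O)**2 = (1/(-59) - 103)**2 = (-1/59 - 103)**2 = (-6078/59)**2 = 36942084/3481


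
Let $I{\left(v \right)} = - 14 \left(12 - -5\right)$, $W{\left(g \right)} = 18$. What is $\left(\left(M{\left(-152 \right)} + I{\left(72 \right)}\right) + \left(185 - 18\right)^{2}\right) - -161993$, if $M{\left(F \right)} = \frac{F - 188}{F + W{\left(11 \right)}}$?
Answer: $\frac{12706318}{67} \approx 1.8965 \cdot 10^{5}$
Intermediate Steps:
$M{\left(F \right)} = \frac{-188 + F}{18 + F}$ ($M{\left(F \right)} = \frac{F - 188}{F + 18} = \frac{-188 + F}{18 + F}$)
$I{\left(v \right)} = -238$ ($I{\left(v \right)} = - 14 \left(12 + 5\right) = \left(-14\right) 17 = -238$)
$\left(\left(M{\left(-152 \right)} + I{\left(72 \right)}\right) + \left(185 - 18\right)^{2}\right) - -161993 = \left(\left(\frac{-188 - 152}{18 - 152} - 238\right) + \left(185 - 18\right)^{2}\right) - -161993 = \left(\left(\frac{1}{-134} \left(-340\right) - 238\right) + 167^{2}\right) + 161993 = \left(\left(\left(- \frac{1}{134}\right) \left(-340\right) - 238\right) + 27889\right) + 161993 = \left(\left(\frac{170}{67} - 238\right) + 27889\right) + 161993 = \left(- \frac{15776}{67} + 27889\right) + 161993 = \frac{1852787}{67} + 161993 = \frac{12706318}{67}$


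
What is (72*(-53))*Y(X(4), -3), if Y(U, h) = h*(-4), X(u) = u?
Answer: -45792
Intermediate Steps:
Y(U, h) = -4*h
(72*(-53))*Y(X(4), -3) = (72*(-53))*(-4*(-3)) = -3816*12 = -45792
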